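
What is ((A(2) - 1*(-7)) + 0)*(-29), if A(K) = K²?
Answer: -319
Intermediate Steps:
((A(2) - 1*(-7)) + 0)*(-29) = ((2² - 1*(-7)) + 0)*(-29) = ((4 + 7) + 0)*(-29) = (11 + 0)*(-29) = 11*(-29) = -319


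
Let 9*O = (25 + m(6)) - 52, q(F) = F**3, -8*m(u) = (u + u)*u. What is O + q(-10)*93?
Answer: -93004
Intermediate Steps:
m(u) = -u**2/4 (m(u) = -(u + u)*u/8 = -2*u*u/8 = -u**2/4)
O = -4 (O = ((25 - 1/4*6**2) - 52)/9 = ((25 - 1/4*36) - 52)/9 = ((25 - 9) - 52)/9 = (16 - 52)/9 = (1/9)*(-36) = -4)
O + q(-10)*93 = -4 + (-10)**3*93 = -4 - 1000*93 = -4 - 93000 = -93004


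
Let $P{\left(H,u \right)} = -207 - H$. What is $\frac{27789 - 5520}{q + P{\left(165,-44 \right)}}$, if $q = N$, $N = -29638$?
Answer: $- \frac{22269}{30010} \approx -0.74205$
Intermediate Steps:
$q = -29638$
$\frac{27789 - 5520}{q + P{\left(165,-44 \right)}} = \frac{27789 - 5520}{-29638 - 372} = \frac{22269}{-29638 - 372} = \frac{22269}{-30010} = 22269 \left(- \frac{1}{30010}\right) = - \frac{22269}{30010}$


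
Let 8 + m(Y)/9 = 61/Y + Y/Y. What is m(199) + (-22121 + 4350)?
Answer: -3548417/199 ≈ -17831.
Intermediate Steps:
m(Y) = -63 + 549/Y (m(Y) = -72 + 9*(61/Y + Y/Y) = -72 + 9*(61/Y + 1) = -72 + 9*(1 + 61/Y) = -72 + (9 + 549/Y) = -63 + 549/Y)
m(199) + (-22121 + 4350) = (-63 + 549/199) + (-22121 + 4350) = (-63 + 549*(1/199)) - 17771 = (-63 + 549/199) - 17771 = -11988/199 - 17771 = -3548417/199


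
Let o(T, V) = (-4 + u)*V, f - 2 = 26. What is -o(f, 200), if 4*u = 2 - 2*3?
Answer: 1000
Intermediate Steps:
f = 28 (f = 2 + 26 = 28)
u = -1 (u = (2 - 2*3)/4 = (2 - 6)/4 = (¼)*(-4) = -1)
o(T, V) = -5*V (o(T, V) = (-4 - 1)*V = -5*V)
-o(f, 200) = -(-5)*200 = -1*(-1000) = 1000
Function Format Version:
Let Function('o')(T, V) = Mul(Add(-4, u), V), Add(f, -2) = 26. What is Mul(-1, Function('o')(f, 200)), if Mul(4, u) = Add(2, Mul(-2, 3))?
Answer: 1000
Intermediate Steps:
f = 28 (f = Add(2, 26) = 28)
u = -1 (u = Mul(Rational(1, 4), Add(2, Mul(-2, 3))) = Mul(Rational(1, 4), Add(2, -6)) = Mul(Rational(1, 4), -4) = -1)
Function('o')(T, V) = Mul(-5, V) (Function('o')(T, V) = Mul(Add(-4, -1), V) = Mul(-5, V))
Mul(-1, Function('o')(f, 200)) = Mul(-1, Mul(-5, 200)) = Mul(-1, -1000) = 1000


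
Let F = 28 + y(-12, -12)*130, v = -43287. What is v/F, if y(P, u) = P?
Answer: 43287/1532 ≈ 28.255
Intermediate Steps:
F = -1532 (F = 28 - 12*130 = 28 - 1560 = -1532)
v/F = -43287/(-1532) = -43287*(-1/1532) = 43287/1532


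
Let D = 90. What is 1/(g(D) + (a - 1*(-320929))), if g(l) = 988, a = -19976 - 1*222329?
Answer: 1/79612 ≈ 1.2561e-5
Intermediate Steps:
a = -242305 (a = -19976 - 222329 = -242305)
1/(g(D) + (a - 1*(-320929))) = 1/(988 + (-242305 - 1*(-320929))) = 1/(988 + (-242305 + 320929)) = 1/(988 + 78624) = 1/79612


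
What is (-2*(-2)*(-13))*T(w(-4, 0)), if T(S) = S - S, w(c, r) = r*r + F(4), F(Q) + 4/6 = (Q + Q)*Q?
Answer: 0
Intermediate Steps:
F(Q) = -⅔ + 2*Q² (F(Q) = -⅔ + (Q + Q)*Q = -⅔ + (2*Q)*Q = -⅔ + 2*Q²)
w(c, r) = 94/3 + r² (w(c, r) = r*r + (-⅔ + 2*4²) = r² + (-⅔ + 2*16) = r² + (-⅔ + 32) = r² + 94/3 = 94/3 + r²)
T(S) = 0
(-2*(-2)*(-13))*T(w(-4, 0)) = (-2*(-2)*(-13))*0 = (4*(-13))*0 = -52*0 = 0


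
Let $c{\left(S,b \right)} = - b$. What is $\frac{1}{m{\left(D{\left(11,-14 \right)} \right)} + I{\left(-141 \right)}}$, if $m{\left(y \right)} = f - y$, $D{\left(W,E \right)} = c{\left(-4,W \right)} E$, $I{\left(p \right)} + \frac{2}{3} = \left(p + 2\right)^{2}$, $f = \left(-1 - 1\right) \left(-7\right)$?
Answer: $\frac{3}{57541} \approx 5.2137 \cdot 10^{-5}$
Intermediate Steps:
$f = 14$ ($f = \left(-2\right) \left(-7\right) = 14$)
$I{\left(p \right)} = - \frac{2}{3} + \left(2 + p\right)^{2}$ ($I{\left(p \right)} = - \frac{2}{3} + \left(p + 2\right)^{2} = - \frac{2}{3} + \left(2 + p\right)^{2}$)
$D{\left(W,E \right)} = - E W$ ($D{\left(W,E \right)} = - W E = - E W$)
$m{\left(y \right)} = 14 - y$
$\frac{1}{m{\left(D{\left(11,-14 \right)} \right)} + I{\left(-141 \right)}} = \frac{1}{\left(14 - \left(-1\right) \left(-14\right) 11\right) - \left(\frac{2}{3} - \left(2 - 141\right)^{2}\right)} = \frac{1}{\left(14 - 154\right) - \left(\frac{2}{3} - \left(-139\right)^{2}\right)} = \frac{1}{\left(14 - 154\right) + \left(- \frac{2}{3} + 19321\right)} = \frac{1}{-140 + \frac{57961}{3}} = \frac{1}{\frac{57541}{3}} = \frac{3}{57541}$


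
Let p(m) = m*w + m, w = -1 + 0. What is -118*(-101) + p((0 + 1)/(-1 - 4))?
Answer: 11918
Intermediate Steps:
w = -1
p(m) = 0 (p(m) = m*(-1) + m = -m + m = 0)
-118*(-101) + p((0 + 1)/(-1 - 4)) = -118*(-101) + 0 = 11918 + 0 = 11918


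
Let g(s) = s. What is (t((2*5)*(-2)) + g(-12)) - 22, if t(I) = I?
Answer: -54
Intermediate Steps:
(t((2*5)*(-2)) + g(-12)) - 22 = ((2*5)*(-2) - 12) - 22 = (10*(-2) - 12) - 22 = (-20 - 12) - 22 = -32 - 22 = -54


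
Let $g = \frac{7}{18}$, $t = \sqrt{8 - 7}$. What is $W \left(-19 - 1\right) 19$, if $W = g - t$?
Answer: $\frac{2090}{9} \approx 232.22$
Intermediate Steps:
$t = 1$ ($t = \sqrt{1} = 1$)
$g = \frac{7}{18}$ ($g = 7 \cdot \frac{1}{18} = \frac{7}{18} \approx 0.38889$)
$W = - \frac{11}{18}$ ($W = \frac{7}{18} - 1 = - \frac{11}{18} \approx -0.61111$)
$W \left(-19 - 1\right) 19 = - \frac{11 \left(-19 - 1\right)}{18} \cdot 19 = \left(- \frac{11}{18}\right) \left(-20\right) 19 = \frac{110}{9} \cdot 19 = \frac{2090}{9}$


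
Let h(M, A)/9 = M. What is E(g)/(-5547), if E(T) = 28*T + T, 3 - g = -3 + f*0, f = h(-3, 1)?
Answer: -58/1849 ≈ -0.031368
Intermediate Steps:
h(M, A) = 9*M
f = -27 (f = 9*(-3) = -27)
g = 6 (g = 3 - (-3 - 27*0) = 3 - (-3 + 0) = 3 - 1*(-3) = 3 + 3 = 6)
E(T) = 29*T
E(g)/(-5547) = (29*6)/(-5547) = 174*(-1/5547) = -58/1849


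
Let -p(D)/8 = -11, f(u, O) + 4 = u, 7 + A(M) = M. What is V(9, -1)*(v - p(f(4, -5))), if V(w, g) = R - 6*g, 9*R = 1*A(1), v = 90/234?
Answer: -18224/39 ≈ -467.28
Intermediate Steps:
A(M) = -7 + M
f(u, O) = -4 + u
v = 5/13 (v = 90*(1/234) = 5/13 ≈ 0.38462)
p(D) = 88 (p(D) = -8*(-11) = 88)
R = -⅔ (R = (1*(-7 + 1))/9 = (1*(-6))/9 = (⅑)*(-6) = -⅔ ≈ -0.66667)
V(w, g) = -⅔ - 6*g
V(9, -1)*(v - p(f(4, -5))) = (-⅔ - 6*(-1))*(5/13 - 1*88) = (-⅔ + 6)*(5/13 - 88) = (16/3)*(-1139/13) = -18224/39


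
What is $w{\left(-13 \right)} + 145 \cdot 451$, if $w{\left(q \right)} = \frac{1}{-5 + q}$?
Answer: $\frac{1177109}{18} \approx 65395.0$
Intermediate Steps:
$w{\left(-13 \right)} + 145 \cdot 451 = \frac{1}{-5 - 13} + 145 \cdot 451 = \frac{1}{-18} + 65395 = - \frac{1}{18} + 65395 = \frac{1177109}{18}$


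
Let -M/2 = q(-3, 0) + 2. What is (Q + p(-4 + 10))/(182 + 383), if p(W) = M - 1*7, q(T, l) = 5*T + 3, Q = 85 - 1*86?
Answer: 12/565 ≈ 0.021239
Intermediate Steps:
Q = -1 (Q = 85 - 86 = -1)
q(T, l) = 3 + 5*T
M = 20 (M = -2*((3 + 5*(-3)) + 2) = -2*((3 - 15) + 2) = -2*(-12 + 2) = -2*(-10) = 20)
p(W) = 13 (p(W) = 20 - 1*7 = 20 - 7 = 13)
(Q + p(-4 + 10))/(182 + 383) = (-1 + 13)/(182 + 383) = 12/565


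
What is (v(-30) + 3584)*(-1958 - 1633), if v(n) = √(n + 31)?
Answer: -12873735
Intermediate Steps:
v(n) = √(31 + n)
(v(-30) + 3584)*(-1958 - 1633) = (√(31 - 30) + 3584)*(-1958 - 1633) = (√1 + 3584)*(-3591) = (1 + 3584)*(-3591) = 3585*(-3591) = -12873735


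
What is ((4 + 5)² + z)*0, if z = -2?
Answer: 0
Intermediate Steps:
((4 + 5)² + z)*0 = ((4 + 5)² - 2)*0 = (9² - 2)*0 = (81 - 2)*0 = 79*0 = 0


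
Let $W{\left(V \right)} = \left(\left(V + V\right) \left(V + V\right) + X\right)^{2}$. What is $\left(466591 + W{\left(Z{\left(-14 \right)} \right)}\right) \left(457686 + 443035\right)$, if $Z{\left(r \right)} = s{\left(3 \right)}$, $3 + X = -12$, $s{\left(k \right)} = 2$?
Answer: $420269212832$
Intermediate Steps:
$X = -15$ ($X = -3 - 12 = -15$)
$Z{\left(r \right)} = 2$
$W{\left(V \right)} = \left(-15 + 4 V^{2}\right)^{2}$ ($W{\left(V \right)} = \left(\left(V + V\right) \left(V + V\right) - 15\right)^{2} = \left(2 V 2 V - 15\right)^{2} = \left(4 V^{2} - 15\right)^{2} = \left(-15 + 4 V^{2}\right)^{2}$)
$\left(466591 + W{\left(Z{\left(-14 \right)} \right)}\right) \left(457686 + 443035\right) = \left(466591 + \left(-15 + 4 \cdot 2^{2}\right)^{2}\right) \left(457686 + 443035\right) = \left(466591 + \left(-15 + 4 \cdot 4\right)^{2}\right) 900721 = \left(466591 + \left(-15 + 16\right)^{2}\right) 900721 = \left(466591 + 1^{2}\right) 900721 = \left(466591 + 1\right) 900721 = 466592 \cdot 900721 = 420269212832$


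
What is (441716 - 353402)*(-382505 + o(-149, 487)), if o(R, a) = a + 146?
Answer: -33724643808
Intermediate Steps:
o(R, a) = 146 + a
(441716 - 353402)*(-382505 + o(-149, 487)) = (441716 - 353402)*(-382505 + (146 + 487)) = 88314*(-382505 + 633) = 88314*(-381872) = -33724643808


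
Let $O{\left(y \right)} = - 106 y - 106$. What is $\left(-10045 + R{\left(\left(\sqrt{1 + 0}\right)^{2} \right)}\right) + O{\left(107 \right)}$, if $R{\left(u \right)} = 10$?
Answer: $-21483$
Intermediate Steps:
$O{\left(y \right)} = -106 - 106 y$
$\left(-10045 + R{\left(\left(\sqrt{1 + 0}\right)^{2} \right)}\right) + O{\left(107 \right)} = \left(-10045 + 10\right) - 11448 = -10035 - 11448 = -21483$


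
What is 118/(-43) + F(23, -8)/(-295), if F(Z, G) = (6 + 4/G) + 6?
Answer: -70609/25370 ≈ -2.7832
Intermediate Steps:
F(Z, G) = 12 + 4/G (F(Z, G) = (6 + 4/G) + 6 = 12 + 4/G)
118/(-43) + F(23, -8)/(-295) = 118/(-43) + (12 + 4/(-8))/(-295) = 118*(-1/43) + (12 + 4*(-1/8))*(-1/295) = -118/43 + (12 - 1/2)*(-1/295) = -118/43 + (23/2)*(-1/295) = -118/43 - 23/590 = -70609/25370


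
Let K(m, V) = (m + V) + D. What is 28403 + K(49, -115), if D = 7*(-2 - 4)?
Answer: 28295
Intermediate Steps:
D = -42 (D = 7*(-6) = -42)
K(m, V) = -42 + V + m (K(m, V) = (m + V) - 42 = (V + m) - 42 = -42 + V + m)
28403 + K(49, -115) = 28403 + (-42 - 115 + 49) = 28403 - 108 = 28295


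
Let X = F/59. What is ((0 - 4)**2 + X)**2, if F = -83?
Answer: 741321/3481 ≈ 212.96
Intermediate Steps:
X = -83/59 ≈ -1.4068
((0 - 4)**2 + X)**2 = ((0 - 4)**2 - 83/59)**2 = ((-4)**2 - 83/59)**2 = (16 - 83/59)**2 = (861/59)**2 = 741321/3481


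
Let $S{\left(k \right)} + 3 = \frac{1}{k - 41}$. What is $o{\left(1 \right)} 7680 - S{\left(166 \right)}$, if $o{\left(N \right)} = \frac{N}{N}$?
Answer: $\frac{960374}{125} \approx 7683.0$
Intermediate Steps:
$o{\left(N \right)} = 1$
$S{\left(k \right)} = -3 + \frac{1}{-41 + k}$ ($S{\left(k \right)} = -3 + \frac{1}{k - 41} = -3 + \frac{1}{-41 + k}$)
$o{\left(1 \right)} 7680 - S{\left(166 \right)} = 1 \cdot 7680 - \frac{124 - 498}{-41 + 166} = 7680 - \frac{124 - 498}{125} = 7680 - \frac{1}{125} \left(-374\right) = 7680 - - \frac{374}{125} = 7680 + \frac{374}{125} = \frac{960374}{125}$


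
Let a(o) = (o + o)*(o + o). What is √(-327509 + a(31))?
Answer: I*√323665 ≈ 568.92*I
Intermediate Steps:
a(o) = 4*o² (a(o) = (2*o)*(2*o) = 4*o²)
√(-327509 + a(31)) = √(-327509 + 4*31²) = √(-327509 + 4*961) = √(-327509 + 3844) = √(-323665) = I*√323665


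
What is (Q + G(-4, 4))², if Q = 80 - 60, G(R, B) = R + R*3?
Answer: 16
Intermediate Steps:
G(R, B) = 4*R (G(R, B) = R + 3*R = 4*R)
Q = 20
(Q + G(-4, 4))² = (20 + 4*(-4))² = (20 - 16)² = 4² = 16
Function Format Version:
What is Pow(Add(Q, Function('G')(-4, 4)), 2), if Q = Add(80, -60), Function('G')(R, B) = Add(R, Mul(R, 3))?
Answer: 16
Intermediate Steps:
Function('G')(R, B) = Mul(4, R) (Function('G')(R, B) = Add(R, Mul(3, R)) = Mul(4, R))
Q = 20
Pow(Add(Q, Function('G')(-4, 4)), 2) = Pow(Add(20, Mul(4, -4)), 2) = Pow(Add(20, -16), 2) = Pow(4, 2) = 16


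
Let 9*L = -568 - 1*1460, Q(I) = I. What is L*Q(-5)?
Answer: 3380/3 ≈ 1126.7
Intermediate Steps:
L = -676/3 (L = (-568 - 1*1460)/9 = (-568 - 1460)/9 = (⅑)*(-2028) = -676/3 ≈ -225.33)
L*Q(-5) = -676/3*(-5) = 3380/3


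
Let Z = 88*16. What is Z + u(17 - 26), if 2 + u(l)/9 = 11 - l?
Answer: 1570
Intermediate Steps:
u(l) = 81 - 9*l (u(l) = -18 + 9*(11 - l) = -18 + (99 - 9*l) = 81 - 9*l)
Z = 1408
Z + u(17 - 26) = 1408 + (81 - 9*(17 - 26)) = 1408 + (81 - 9*(-9)) = 1408 + (81 + 81) = 1408 + 162 = 1570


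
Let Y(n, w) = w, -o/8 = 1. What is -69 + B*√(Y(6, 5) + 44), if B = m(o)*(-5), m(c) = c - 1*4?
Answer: 351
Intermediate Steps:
o = -8 (o = -8*1 = -8)
m(c) = -4 + c (m(c) = c - 4 = -4 + c)
B = 60 (B = (-4 - 8)*(-5) = -12*(-5) = 60)
-69 + B*√(Y(6, 5) + 44) = -69 + 60*√(5 + 44) = -69 + 60*√49 = -69 + 60*7 = -69 + 420 = 351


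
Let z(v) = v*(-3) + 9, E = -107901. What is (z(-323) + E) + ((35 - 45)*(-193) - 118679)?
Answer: -223672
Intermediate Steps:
z(v) = 9 - 3*v (z(v) = -3*v + 9 = 9 - 3*v)
(z(-323) + E) + ((35 - 45)*(-193) - 118679) = ((9 - 3*(-323)) - 107901) + ((35 - 45)*(-193) - 118679) = ((9 + 969) - 107901) + (-10*(-193) - 118679) = (978 - 107901) + (1930 - 118679) = -106923 - 116749 = -223672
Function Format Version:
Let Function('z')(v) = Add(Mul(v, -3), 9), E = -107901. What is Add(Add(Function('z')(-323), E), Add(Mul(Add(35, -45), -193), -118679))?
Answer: -223672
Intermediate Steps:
Function('z')(v) = Add(9, Mul(-3, v)) (Function('z')(v) = Add(Mul(-3, v), 9) = Add(9, Mul(-3, v)))
Add(Add(Function('z')(-323), E), Add(Mul(Add(35, -45), -193), -118679)) = Add(Add(Add(9, Mul(-3, -323)), -107901), Add(Mul(Add(35, -45), -193), -118679)) = Add(Add(Add(9, 969), -107901), Add(Mul(-10, -193), -118679)) = Add(Add(978, -107901), Add(1930, -118679)) = Add(-106923, -116749) = -223672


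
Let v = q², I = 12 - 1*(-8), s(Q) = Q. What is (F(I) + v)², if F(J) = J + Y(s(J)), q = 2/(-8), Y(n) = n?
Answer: 410881/256 ≈ 1605.0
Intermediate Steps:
I = 20 (I = 12 + 8 = 20)
q = -¼ (q = 2*(-⅛) = -¼ ≈ -0.25000)
F(J) = 2*J (F(J) = J + J = 2*J)
v = 1/16 (v = (-¼)² = 1/16 ≈ 0.062500)
(F(I) + v)² = (2*20 + 1/16)² = (40 + 1/16)² = (641/16)² = 410881/256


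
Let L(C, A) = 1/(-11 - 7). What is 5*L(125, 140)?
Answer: -5/18 ≈ -0.27778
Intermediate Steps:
L(C, A) = -1/18 (L(C, A) = 1/(-18) = -1/18)
5*L(125, 140) = 5*(-1/18) = -5/18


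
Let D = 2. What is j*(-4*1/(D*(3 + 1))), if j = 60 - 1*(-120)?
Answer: -90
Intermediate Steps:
j = 180 (j = 60 + 120 = 180)
j*(-4*1/(D*(3 + 1))) = 180*(-4*1/(2*(3 + 1))) = 180*(-4/(2*4)) = 180*(-4/8) = 180*(-4*1/8) = 180*(-1/2) = -90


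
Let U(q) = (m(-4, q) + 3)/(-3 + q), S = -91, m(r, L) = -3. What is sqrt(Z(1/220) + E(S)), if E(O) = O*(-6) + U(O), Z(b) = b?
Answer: sqrt(6606655)/110 ≈ 23.367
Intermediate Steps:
U(q) = 0 (U(q) = (-3 + 3)/(-3 + q) = 0/(-3 + q) = 0)
E(O) = -6*O (E(O) = O*(-6) + 0 = -6*O + 0 = -6*O)
sqrt(Z(1/220) + E(S)) = sqrt(1/220 - 6*(-91)) = sqrt(1/220 + 546) = sqrt(120121/220) = sqrt(6606655)/110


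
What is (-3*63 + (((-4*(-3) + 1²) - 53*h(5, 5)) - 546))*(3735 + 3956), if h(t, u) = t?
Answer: -7591017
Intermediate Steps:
(-3*63 + (((-4*(-3) + 1²) - 53*h(5, 5)) - 546))*(3735 + 3956) = (-3*63 + (((-4*(-3) + 1²) - 53*5) - 546))*(3735 + 3956) = (-189 + (((12 + 1) - 265) - 546))*7691 = (-189 + ((13 - 265) - 546))*7691 = (-189 + (-252 - 546))*7691 = (-189 - 798)*7691 = -987*7691 = -7591017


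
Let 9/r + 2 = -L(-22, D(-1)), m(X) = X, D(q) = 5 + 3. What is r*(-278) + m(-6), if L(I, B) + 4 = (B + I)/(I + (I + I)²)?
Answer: -2405940/1921 ≈ -1252.4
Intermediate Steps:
D(q) = 8
L(I, B) = -4 + (B + I)/(I + 4*I²) (L(I, B) = -4 + (B + I)/(I + (I + I)²) = -4 + (B + I)/(I + (2*I)²) = -4 + (B + I)/(I + 4*I²))
r = 8613/1921 (r = 9/(-2 - (8 - 16*(-22)² - 3*(-22))/((-22)*(1 + 4*(-22)))) = 9/(-2 - (-1)*(8 - 16*484 + 66)/(22*(1 - 88))) = 9/(-2 - (-1)*(8 - 7744 + 66)/(22*(-87))) = 9/(-2 - (-1)*(-1)*(-7670)/(22*87)) = 9/(-2 - 1*(-3835/957)) = 9/(-2 + 3835/957) = 9/(1921/957) = 9*(957/1921) = 8613/1921 ≈ 4.4836)
r*(-278) + m(-6) = (8613/1921)*(-278) - 6 = -2394414/1921 - 6 = -2405940/1921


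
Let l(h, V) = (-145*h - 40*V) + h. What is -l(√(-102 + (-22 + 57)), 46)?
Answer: 1840 + 144*I*√67 ≈ 1840.0 + 1178.7*I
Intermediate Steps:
l(h, V) = -144*h - 40*V
-l(√(-102 + (-22 + 57)), 46) = -(-144*√(-102 + (-22 + 57)) - 40*46) = -(-144*√(-102 + 35) - 1840) = -(-144*I*√67 - 1840) = -(-1840 - 144*I*√67) = 1840 + 144*I*√67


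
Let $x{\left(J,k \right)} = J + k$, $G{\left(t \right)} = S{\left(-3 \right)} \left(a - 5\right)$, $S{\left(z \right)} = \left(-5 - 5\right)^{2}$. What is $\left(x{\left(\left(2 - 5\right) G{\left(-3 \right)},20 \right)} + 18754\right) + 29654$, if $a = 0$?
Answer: $49928$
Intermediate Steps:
$S{\left(z \right)} = 100$ ($S{\left(z \right)} = \left(-10\right)^{2} = 100$)
$G{\left(t \right)} = -500$ ($G{\left(t \right)} = 100 \left(0 - 5\right) = 100 \left(-5\right) = -500$)
$\left(x{\left(\left(2 - 5\right) G{\left(-3 \right)},20 \right)} + 18754\right) + 29654 = \left(\left(\left(2 - 5\right) \left(-500\right) + 20\right) + 18754\right) + 29654 = \left(\left(\left(-3\right) \left(-500\right) + 20\right) + 18754\right) + 29654 = \left(\left(1500 + 20\right) + 18754\right) + 29654 = \left(1520 + 18754\right) + 29654 = 20274 + 29654 = 49928$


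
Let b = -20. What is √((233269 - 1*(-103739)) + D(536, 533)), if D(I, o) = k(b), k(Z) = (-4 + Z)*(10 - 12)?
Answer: 4*√21066 ≈ 580.57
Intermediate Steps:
k(Z) = 8 - 2*Z (k(Z) = (-4 + Z)*(-2) = 8 - 2*Z)
D(I, o) = 48 (D(I, o) = 8 - 2*(-20) = 8 + 40 = 48)
√((233269 - 1*(-103739)) + D(536, 533)) = √((233269 - 1*(-103739)) + 48) = √((233269 + 103739) + 48) = √(337008 + 48) = √337056 = 4*√21066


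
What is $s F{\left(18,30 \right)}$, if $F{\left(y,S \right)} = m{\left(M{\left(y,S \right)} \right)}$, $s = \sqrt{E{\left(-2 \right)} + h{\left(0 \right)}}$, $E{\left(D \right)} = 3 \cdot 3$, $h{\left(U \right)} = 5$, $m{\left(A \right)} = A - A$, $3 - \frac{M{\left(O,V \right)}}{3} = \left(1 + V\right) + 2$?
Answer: $0$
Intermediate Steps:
$M{\left(O,V \right)} = - 3 V$ ($M{\left(O,V \right)} = 9 - 3 \left(\left(1 + V\right) + 2\right) = 9 - 3 \left(3 + V\right) = 9 - \left(9 + 3 V\right) = - 3 V$)
$m{\left(A \right)} = 0$
$E{\left(D \right)} = 9$
$s = \sqrt{14}$ ($s = \sqrt{9 + 5} = \sqrt{14} \approx 3.7417$)
$F{\left(y,S \right)} = 0$
$s F{\left(18,30 \right)} = \sqrt{14} \cdot 0 = 0$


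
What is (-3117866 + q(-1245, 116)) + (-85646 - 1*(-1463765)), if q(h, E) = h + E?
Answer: -1740876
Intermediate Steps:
q(h, E) = E + h
(-3117866 + q(-1245, 116)) + (-85646 - 1*(-1463765)) = (-3117866 + (116 - 1245)) + (-85646 - 1*(-1463765)) = (-3117866 - 1129) + (-85646 + 1463765) = -3118995 + 1378119 = -1740876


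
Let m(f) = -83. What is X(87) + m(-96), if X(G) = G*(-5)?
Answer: -518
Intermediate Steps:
X(G) = -5*G
X(87) + m(-96) = -5*87 - 83 = -435 - 83 = -518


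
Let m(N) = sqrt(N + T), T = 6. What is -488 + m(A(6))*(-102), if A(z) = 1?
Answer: -488 - 102*sqrt(7) ≈ -757.87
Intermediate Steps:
m(N) = sqrt(6 + N) (m(N) = sqrt(N + 6) = sqrt(6 + N))
-488 + m(A(6))*(-102) = -488 + sqrt(6 + 1)*(-102) = -488 + sqrt(7)*(-102) = -488 - 102*sqrt(7)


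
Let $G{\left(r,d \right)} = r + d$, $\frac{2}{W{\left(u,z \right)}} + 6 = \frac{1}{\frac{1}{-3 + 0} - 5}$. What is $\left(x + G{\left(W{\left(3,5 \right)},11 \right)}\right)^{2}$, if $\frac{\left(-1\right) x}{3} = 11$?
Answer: $\frac{4884100}{9801} \approx 498.33$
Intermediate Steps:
$W{\left(u,z \right)} = - \frac{32}{99}$ ($W{\left(u,z \right)} = \frac{2}{-6 + \frac{1}{\frac{1}{-3 + 0} - 5}} = \frac{2}{-6 + \frac{1}{\frac{1}{-3} - 5}} = \frac{2}{-6 + \frac{1}{- \frac{1}{3} - 5}} = \frac{2}{-6 + \frac{1}{- \frac{16}{3}}} = \frac{2}{-6 - \frac{3}{16}} = \frac{2}{- \frac{99}{16}} = 2 \left(- \frac{16}{99}\right) = - \frac{32}{99}$)
$x = -33$ ($x = \left(-3\right) 11 = -33$)
$G{\left(r,d \right)} = d + r$
$\left(x + G{\left(W{\left(3,5 \right)},11 \right)}\right)^{2} = \left(-33 + \left(11 - \frac{32}{99}\right)\right)^{2} = \left(-33 + \frac{1057}{99}\right)^{2} = \left(- \frac{2210}{99}\right)^{2} = \frac{4884100}{9801}$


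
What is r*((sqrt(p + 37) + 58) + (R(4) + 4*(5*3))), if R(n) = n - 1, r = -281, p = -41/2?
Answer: -34001 - 281*sqrt(66)/2 ≈ -35142.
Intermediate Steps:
p = -41/2 (p = -41*1/2 = -41/2 ≈ -20.500)
R(n) = -1 + n
r*((sqrt(p + 37) + 58) + (R(4) + 4*(5*3))) = -281*((sqrt(-41/2 + 37) + 58) + ((-1 + 4) + 4*(5*3))) = -281*((sqrt(33/2) + 58) + (3 + 4*15)) = -281*((sqrt(66)/2 + 58) + (3 + 60)) = -281*((58 + sqrt(66)/2) + 63) = -281*(121 + sqrt(66)/2) = -34001 - 281*sqrt(66)/2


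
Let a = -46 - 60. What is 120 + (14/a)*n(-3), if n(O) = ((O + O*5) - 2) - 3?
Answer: 6521/53 ≈ 123.04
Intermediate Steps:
n(O) = -5 + 6*O (n(O) = ((O + 5*O) - 2) - 3 = (6*O - 2) - 3 = (-2 + 6*O) - 3 = -5 + 6*O)
a = -106
120 + (14/a)*n(-3) = 120 + (14/(-106))*(-5 + 6*(-3)) = 120 + (14*(-1/106))*(-5 - 18) = 120 - 7/53*(-23) = 120 + 161/53 = 6521/53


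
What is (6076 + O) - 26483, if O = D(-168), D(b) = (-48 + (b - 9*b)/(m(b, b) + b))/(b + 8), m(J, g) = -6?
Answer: -5917929/290 ≈ -20407.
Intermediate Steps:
D(b) = (-48 - 8*b/(-6 + b))/(8 + b) (D(b) = (-48 + (b - 9*b)/(-6 + b))/(b + 8) = (-48 + (-8*b)/(-6 + b))/(8 + b) = (-48 - 8*b/(-6 + b))/(8 + b))
O = 101/290 (O = 8*(36 - 7*(-168))/(-48 + (-168)² + 2*(-168)) = 8*(36 + 1176)/(-48 + 28224 - 336) = 8*1212/27840 = 8*(1/27840)*1212 = 101/290 ≈ 0.34828)
(6076 + O) - 26483 = (6076 + 101/290) - 26483 = 1762141/290 - 26483 = -5917929/290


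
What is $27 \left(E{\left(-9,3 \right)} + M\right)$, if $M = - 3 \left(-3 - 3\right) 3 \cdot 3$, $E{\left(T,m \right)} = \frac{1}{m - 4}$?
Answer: $4347$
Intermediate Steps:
$E{\left(T,m \right)} = \frac{1}{-4 + m}$
$M = 162$ ($M = \left(-3\right) \left(-6\right) 3 \cdot 3 = 18 \cdot 3 \cdot 3 = 54 \cdot 3 = 162$)
$27 \left(E{\left(-9,3 \right)} + M\right) = 27 \left(\frac{1}{-4 + 3} + 162\right) = 27 \left(\frac{1}{-1} + 162\right) = 27 \left(-1 + 162\right) = 27 \cdot 161 = 4347$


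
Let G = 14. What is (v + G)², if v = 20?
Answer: 1156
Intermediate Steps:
(v + G)² = (20 + 14)² = 34² = 1156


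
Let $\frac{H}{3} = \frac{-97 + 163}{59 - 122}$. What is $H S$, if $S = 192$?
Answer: $- \frac{4224}{7} \approx -603.43$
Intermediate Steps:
$H = - \frac{22}{7}$ ($H = 3 \frac{-97 + 163}{59 - 122} = 3 \frac{66}{-63} = 3 \cdot 66 \left(- \frac{1}{63}\right) = 3 \left(- \frac{22}{21}\right) = - \frac{22}{7} \approx -3.1429$)
$H S = \left(- \frac{22}{7}\right) 192 = - \frac{4224}{7}$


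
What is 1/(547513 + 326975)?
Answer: 1/874488 ≈ 1.1435e-6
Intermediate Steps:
1/(547513 + 326975) = 1/874488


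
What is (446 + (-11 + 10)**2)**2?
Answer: 199809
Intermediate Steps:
(446 + (-11 + 10)**2)**2 = (446 + (-1)**2)**2 = (446 + 1)**2 = 447**2 = 199809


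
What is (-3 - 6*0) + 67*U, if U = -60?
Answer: -4023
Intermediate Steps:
(-3 - 6*0) + 67*U = (-3 - 6*0) + 67*(-60) = (-3 + 0) - 4020 = -3 - 4020 = -4023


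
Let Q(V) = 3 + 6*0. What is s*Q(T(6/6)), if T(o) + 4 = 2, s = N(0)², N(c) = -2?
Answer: 12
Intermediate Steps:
s = 4 (s = (-2)² = 4)
T(o) = -2 (T(o) = -4 + 2 = -2)
Q(V) = 3 (Q(V) = 3 + 0 = 3)
s*Q(T(6/6)) = 4*3 = 12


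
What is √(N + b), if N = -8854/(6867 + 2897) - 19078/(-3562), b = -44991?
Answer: I*√3400995721537806262/8694842 ≈ 212.1*I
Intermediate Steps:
N = 38684911/8694842 (N = -8854/9764 - 19078*(-1/3562) = -8854*1/9764 + 9539/1781 = -4427/4882 + 9539/1781 = 38684911/8694842 ≈ 4.4492)
√(N + b) = √(38684911/8694842 - 44991) = √(-391150951511/8694842) = I*√3400995721537806262/8694842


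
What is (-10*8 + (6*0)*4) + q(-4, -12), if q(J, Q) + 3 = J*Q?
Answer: -35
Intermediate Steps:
q(J, Q) = -3 + J*Q
(-10*8 + (6*0)*4) + q(-4, -12) = (-10*8 + (6*0)*4) + (-3 - 4*(-12)) = (-80 + 0*4) + (-3 + 48) = (-80 + 0) + 45 = -80 + 45 = -35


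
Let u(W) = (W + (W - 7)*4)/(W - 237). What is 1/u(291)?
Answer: 54/1427 ≈ 0.037842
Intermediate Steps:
u(W) = (-28 + 5*W)/(-237 + W) (u(W) = (W + (-7 + W)*4)/(-237 + W) = (W + (-28 + 4*W))/(-237 + W) = (-28 + 5*W)/(-237 + W))
1/u(291) = 1/((-28 + 5*291)/(-237 + 291)) = 1/((-28 + 1455)/54) = 1/((1/54)*1427) = 1/(1427/54) = 54/1427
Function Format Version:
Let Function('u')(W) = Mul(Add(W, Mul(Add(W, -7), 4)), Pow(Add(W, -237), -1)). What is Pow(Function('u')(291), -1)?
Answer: Rational(54, 1427) ≈ 0.037842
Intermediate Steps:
Function('u')(W) = Mul(Pow(Add(-237, W), -1), Add(-28, Mul(5, W))) (Function('u')(W) = Mul(Add(W, Mul(Add(-7, W), 4)), Pow(Add(-237, W), -1)) = Mul(Add(W, Add(-28, Mul(4, W))), Pow(Add(-237, W), -1)) = Mul(Add(-28, Mul(5, W)), Pow(Add(-237, W), -1)) = Mul(Pow(Add(-237, W), -1), Add(-28, Mul(5, W))))
Pow(Function('u')(291), -1) = Pow(Mul(Pow(Add(-237, 291), -1), Add(-28, Mul(5, 291))), -1) = Pow(Mul(Pow(54, -1), Add(-28, 1455)), -1) = Pow(Mul(Rational(1, 54), 1427), -1) = Pow(Rational(1427, 54), -1) = Rational(54, 1427)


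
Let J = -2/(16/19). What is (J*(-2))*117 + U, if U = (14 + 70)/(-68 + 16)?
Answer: 28815/52 ≈ 554.13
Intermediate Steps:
J = -19/8 (J = -2/(16*(1/19)) = -2/16/19 = -2*19/16 = -19/8 ≈ -2.3750)
U = -21/13 (U = 84/(-52) = 84*(-1/52) = -21/13 ≈ -1.6154)
(J*(-2))*117 + U = -19/8*(-2)*117 - 21/13 = (19/4)*117 - 21/13 = 2223/4 - 21/13 = 28815/52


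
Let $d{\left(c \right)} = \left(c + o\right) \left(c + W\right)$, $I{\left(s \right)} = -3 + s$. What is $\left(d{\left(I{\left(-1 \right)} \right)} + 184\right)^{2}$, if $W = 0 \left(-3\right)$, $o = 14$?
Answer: $20736$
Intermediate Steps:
$W = 0$
$d{\left(c \right)} = c \left(14 + c\right)$ ($d{\left(c \right)} = \left(c + 14\right) \left(c + 0\right) = \left(14 + c\right) c = c \left(14 + c\right)$)
$\left(d{\left(I{\left(-1 \right)} \right)} + 184\right)^{2} = \left(\left(-3 - 1\right) \left(14 - 4\right) + 184\right)^{2} = \left(- 4 \left(14 - 4\right) + 184\right)^{2} = \left(\left(-4\right) 10 + 184\right)^{2} = \left(-40 + 184\right)^{2} = 144^{2} = 20736$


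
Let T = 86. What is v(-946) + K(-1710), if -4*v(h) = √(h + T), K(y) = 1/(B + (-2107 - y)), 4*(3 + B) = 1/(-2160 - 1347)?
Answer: -14028/5611201 - I*√215/2 ≈ -0.0025 - 7.3314*I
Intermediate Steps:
B = -42085/14028 (B = -3 + 1/(4*(-2160 - 1347)) = -3 + (¼)/(-3507) = -3 + (¼)*(-1/3507) = -3 - 1/14028 = -42085/14028 ≈ -3.0001)
K(y) = 1/(-29599081/14028 - y) (K(y) = 1/(-42085/14028 + (-2107 - y)) = 1/(-29599081/14028 - y))
v(h) = -√(86 + h)/4 (v(h) = -√(h + 86)/4 = -√(86 + h)/4)
v(-946) + K(-1710) = -√(86 - 946)/4 - 14028/(29599081 + 14028*(-1710)) = -I*√215/2 - 14028/(29599081 - 23987880) = -I*√215/2 - 14028/5611201 = -14028/5611201 - I*√215/2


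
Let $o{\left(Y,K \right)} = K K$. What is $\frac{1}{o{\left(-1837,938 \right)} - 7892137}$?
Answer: $- \frac{1}{7012293} \approx -1.4261 \cdot 10^{-7}$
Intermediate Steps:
$o{\left(Y,K \right)} = K^{2}$
$\frac{1}{o{\left(-1837,938 \right)} - 7892137} = \frac{1}{938^{2} - 7892137} = \frac{1}{879844 - 7892137} = \frac{1}{-7012293} = - \frac{1}{7012293}$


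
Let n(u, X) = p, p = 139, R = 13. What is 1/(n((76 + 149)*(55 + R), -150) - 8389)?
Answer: -1/8250 ≈ -0.00012121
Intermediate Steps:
n(u, X) = 139
1/(n((76 + 149)*(55 + R), -150) - 8389) = 1/(139 - 8389) = 1/(-8250) = -1/8250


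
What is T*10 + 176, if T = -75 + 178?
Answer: 1206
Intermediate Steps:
T = 103
T*10 + 176 = 103*10 + 176 = 1030 + 176 = 1206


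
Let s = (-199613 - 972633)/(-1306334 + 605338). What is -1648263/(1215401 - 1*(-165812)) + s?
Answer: 231847822225/484112394074 ≈ 0.47891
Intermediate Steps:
s = 586123/350498 (s = -1172246/(-700996) = -1172246*(-1/700996) = 586123/350498 ≈ 1.6723)
-1648263/(1215401 - 1*(-165812)) + s = -1648263/(1215401 - 1*(-165812)) + 586123/350498 = -1648263/(1215401 + 165812) + 586123/350498 = -1648263/1381213 + 586123/350498 = 231847822225/484112394074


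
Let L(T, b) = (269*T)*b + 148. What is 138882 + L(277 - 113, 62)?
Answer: 2874222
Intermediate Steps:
L(T, b) = 148 + 269*T*b (L(T, b) = 269*T*b + 148 = 148 + 269*T*b)
138882 + L(277 - 113, 62) = 138882 + (148 + 269*(277 - 113)*62) = 138882 + (148 + 269*164*62) = 138882 + (148 + 2735192) = 138882 + 2735340 = 2874222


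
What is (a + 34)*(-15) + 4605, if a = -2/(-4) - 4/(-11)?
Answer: 89805/22 ≈ 4082.0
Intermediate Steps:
a = 19/22 (a = -2*(-¼) - 4*(-1/11) = ½ + 4/11 = 19/22 ≈ 0.86364)
(a + 34)*(-15) + 4605 = (19/22 + 34)*(-15) + 4605 = (767/22)*(-15) + 4605 = -11505/22 + 4605 = 89805/22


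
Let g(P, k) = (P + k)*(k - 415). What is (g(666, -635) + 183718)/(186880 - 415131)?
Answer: -151168/228251 ≈ -0.66229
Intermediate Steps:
g(P, k) = (-415 + k)*(P + k) (g(P, k) = (P + k)*(-415 + k) = (-415 + k)*(P + k))
(g(666, -635) + 183718)/(186880 - 415131) = (((-635)² - 415*666 - 415*(-635) + 666*(-635)) + 183718)/(186880 - 415131) = ((403225 - 276390 + 263525 - 422910) + 183718)/(-228251) = (-32550 + 183718)*(-1/228251) = 151168*(-1/228251) = -151168/228251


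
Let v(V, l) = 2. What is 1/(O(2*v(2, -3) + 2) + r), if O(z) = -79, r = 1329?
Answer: 1/1250 ≈ 0.00080000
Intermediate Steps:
1/(O(2*v(2, -3) + 2) + r) = 1/(-79 + 1329) = 1/1250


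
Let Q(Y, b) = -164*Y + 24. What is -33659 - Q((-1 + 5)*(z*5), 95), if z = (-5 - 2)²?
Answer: 127037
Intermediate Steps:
z = 49 (z = (-7)² = 49)
Q(Y, b) = 24 - 164*Y
-33659 - Q((-1 + 5)*(z*5), 95) = -33659 - (24 - 164*(-1 + 5)*49*5) = -33659 - (24 - 656*245) = -33659 - (24 - 164*980) = -33659 - (24 - 160720) = -33659 - 1*(-160696) = -33659 + 160696 = 127037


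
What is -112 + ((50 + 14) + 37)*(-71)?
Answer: -7283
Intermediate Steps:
-112 + ((50 + 14) + 37)*(-71) = -112 + (64 + 37)*(-71) = -112 + 101*(-71) = -112 - 7171 = -7283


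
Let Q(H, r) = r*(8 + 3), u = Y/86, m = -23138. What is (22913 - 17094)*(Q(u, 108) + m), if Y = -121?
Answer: -127727050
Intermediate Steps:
u = -121/86 ≈ -1.4070
Q(H, r) = 11*r (Q(H, r) = r*11 = 11*r)
(22913 - 17094)*(Q(u, 108) + m) = (22913 - 17094)*(11*108 - 23138) = 5819*(1188 - 23138) = 5819*(-21950) = -127727050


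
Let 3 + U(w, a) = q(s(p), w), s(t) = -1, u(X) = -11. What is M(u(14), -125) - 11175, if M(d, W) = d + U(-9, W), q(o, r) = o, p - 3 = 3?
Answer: -11190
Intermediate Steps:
p = 6 (p = 3 + 3 = 6)
U(w, a) = -4 (U(w, a) = -3 - 1 = -4)
M(d, W) = -4 + d (M(d, W) = d - 4 = -4 + d)
M(u(14), -125) - 11175 = (-4 - 11) - 11175 = -15 - 11175 = -11190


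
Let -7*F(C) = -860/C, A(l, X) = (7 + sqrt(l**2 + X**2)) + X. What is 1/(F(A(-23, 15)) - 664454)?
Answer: -439542943/292060466625530 - 301*sqrt(754)/292060466625530 ≈ -1.5050e-6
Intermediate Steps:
A(l, X) = 7 + X + sqrt(X**2 + l**2) (A(l, X) = (7 + sqrt(X**2 + l**2)) + X = 7 + X + sqrt(X**2 + l**2))
F(C) = 860/(7*C) (F(C) = -(-860)/(7*C) = 860/(7*C))
1/(F(A(-23, 15)) - 664454) = 1/(860/(7*(7 + 15 + sqrt(15**2 + (-23)**2))) - 664454) = 1/(860/(7*(7 + 15 + sqrt(225 + 529))) - 664454) = 1/(860/(7*(7 + 15 + sqrt(754))) - 664454) = 1/(860/(7*(22 + sqrt(754))) - 664454) = 1/(-664454 + 860/(7*(22 + sqrt(754))))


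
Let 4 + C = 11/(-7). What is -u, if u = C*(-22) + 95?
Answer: -1523/7 ≈ -217.57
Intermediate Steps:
C = -39/7 (C = -4 + 11/(-7) = -4 + 11*(-1/7) = -4 - 11/7 = -39/7 ≈ -5.5714)
u = 1523/7 (u = -39/7*(-22) + 95 = 858/7 + 95 = 1523/7 ≈ 217.57)
-u = -1*1523/7 = -1523/7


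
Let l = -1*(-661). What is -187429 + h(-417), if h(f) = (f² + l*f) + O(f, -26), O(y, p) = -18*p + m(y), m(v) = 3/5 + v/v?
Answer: -1443537/5 ≈ -2.8871e+5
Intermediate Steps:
m(v) = 8/5 (m(v) = 3*(⅕) + 1 = ⅗ + 1 = 8/5)
O(y, p) = 8/5 - 18*p (O(y, p) = -18*p + 8/5 = 8/5 - 18*p)
l = 661
h(f) = 2348/5 + f² + 661*f (h(f) = (f² + 661*f) + (8/5 - 18*(-26)) = (f² + 661*f) + (8/5 + 468) = (f² + 661*f) + 2348/5 = 2348/5 + f² + 661*f)
-187429 + h(-417) = -187429 + (2348/5 + (-417)² + 661*(-417)) = -187429 + (2348/5 + 173889 - 275637) = -187429 - 506392/5 = -1443537/5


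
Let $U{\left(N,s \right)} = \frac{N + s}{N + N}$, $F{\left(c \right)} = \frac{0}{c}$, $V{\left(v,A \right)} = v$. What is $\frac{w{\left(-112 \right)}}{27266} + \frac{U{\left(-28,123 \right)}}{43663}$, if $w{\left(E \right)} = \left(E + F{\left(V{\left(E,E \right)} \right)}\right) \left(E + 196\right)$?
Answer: $- \frac{11503177247}{33334430024} \approx -0.34508$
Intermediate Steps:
$F{\left(c \right)} = 0$
$w{\left(E \right)} = E \left(196 + E\right)$ ($w{\left(E \right)} = \left(E + 0\right) \left(E + 196\right) = E \left(196 + E\right)$)
$U{\left(N,s \right)} = \frac{N + s}{2 N}$
$\frac{w{\left(-112 \right)}}{27266} + \frac{U{\left(-28,123 \right)}}{43663} = \frac{\left(-112\right) \left(196 - 112\right)}{27266} + \frac{\frac{1}{2} \frac{1}{-28} \left(-28 + 123\right)}{43663} = \left(-112\right) 84 \cdot \frac{1}{27266} + \frac{1}{2} \left(- \frac{1}{28}\right) 95 \cdot \frac{1}{43663} = \left(-9408\right) \frac{1}{27266} - \frac{95}{2445128} = - \frac{4704}{13633} - \frac{95}{2445128} = - \frac{11503177247}{33334430024}$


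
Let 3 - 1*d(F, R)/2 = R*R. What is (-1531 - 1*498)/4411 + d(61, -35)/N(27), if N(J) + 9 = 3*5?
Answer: -5396329/13233 ≈ -407.79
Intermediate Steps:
d(F, R) = 6 - 2*R² (d(F, R) = 6 - 2*R*R = 6 - 2*R²)
N(J) = 6 (N(J) = -9 + 3*5 = -9 + 15 = 6)
(-1531 - 1*498)/4411 + d(61, -35)/N(27) = (-1531 - 1*498)/4411 + (6 - 2*(-35)²)/6 = (-1531 - 498)*(1/4411) + (6 - 2*1225)*(⅙) = -2029*1/4411 + (6 - 2450)*(⅙) = -2029/4411 - 2444*⅙ = -2029/4411 - 1222/3 = -5396329/13233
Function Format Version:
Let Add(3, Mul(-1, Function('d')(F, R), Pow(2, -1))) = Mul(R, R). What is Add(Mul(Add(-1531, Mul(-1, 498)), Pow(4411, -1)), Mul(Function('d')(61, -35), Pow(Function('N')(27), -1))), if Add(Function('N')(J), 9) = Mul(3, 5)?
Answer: Rational(-5396329, 13233) ≈ -407.79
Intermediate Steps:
Function('d')(F, R) = Add(6, Mul(-2, Pow(R, 2))) (Function('d')(F, R) = Add(6, Mul(-2, Mul(R, R))) = Add(6, Mul(-2, Pow(R, 2))))
Function('N')(J) = 6 (Function('N')(J) = Add(-9, Mul(3, 5)) = Add(-9, 15) = 6)
Add(Mul(Add(-1531, Mul(-1, 498)), Pow(4411, -1)), Mul(Function('d')(61, -35), Pow(Function('N')(27), -1))) = Add(Mul(Add(-1531, Mul(-1, 498)), Pow(4411, -1)), Mul(Add(6, Mul(-2, Pow(-35, 2))), Pow(6, -1))) = Add(Mul(Add(-1531, -498), Rational(1, 4411)), Mul(Add(6, Mul(-2, 1225)), Rational(1, 6))) = Add(Mul(-2029, Rational(1, 4411)), Mul(Add(6, -2450), Rational(1, 6))) = Add(Rational(-2029, 4411), Mul(-2444, Rational(1, 6))) = Add(Rational(-2029, 4411), Rational(-1222, 3)) = Rational(-5396329, 13233)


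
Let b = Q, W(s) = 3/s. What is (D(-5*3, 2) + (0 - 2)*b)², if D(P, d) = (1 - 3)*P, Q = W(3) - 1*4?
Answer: 1296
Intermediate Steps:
Q = -3 (Q = 3/3 - 1*4 = 3*(⅓) - 4 = 1 - 4 = -3)
b = -3
D(P, d) = -2*P
(D(-5*3, 2) + (0 - 2)*b)² = (-(-10)*3 + (0 - 2)*(-3))² = (-2*(-15) - 2*(-3))² = (30 + 6)² = 36² = 1296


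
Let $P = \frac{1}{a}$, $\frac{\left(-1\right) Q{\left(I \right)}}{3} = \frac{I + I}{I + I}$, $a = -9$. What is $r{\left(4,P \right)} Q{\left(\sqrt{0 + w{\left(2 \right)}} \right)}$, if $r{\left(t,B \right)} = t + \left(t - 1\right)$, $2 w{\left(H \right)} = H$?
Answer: $-21$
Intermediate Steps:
$w{\left(H \right)} = \frac{H}{2}$
$Q{\left(I \right)} = -3$ ($Q{\left(I \right)} = - 3 \frac{I + I}{I + I} = - 3 \frac{2 I}{2 I} = - 3 \cdot 2 I \frac{1}{2 I} = \left(-3\right) 1 = -3$)
$P = - \frac{1}{9}$ ($P = \frac{1}{-9} = - \frac{1}{9} \approx -0.11111$)
$r{\left(t,B \right)} = -1 + 2 t$ ($r{\left(t,B \right)} = t + \left(t - 1\right) = t + \left(-1 + t\right) = -1 + 2 t$)
$r{\left(4,P \right)} Q{\left(\sqrt{0 + w{\left(2 \right)}} \right)} = \left(-1 + 2 \cdot 4\right) \left(-3\right) = \left(-1 + 8\right) \left(-3\right) = 7 \left(-3\right) = -21$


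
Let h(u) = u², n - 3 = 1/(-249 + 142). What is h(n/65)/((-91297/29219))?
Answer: -119681024/176648830657 ≈ -0.00067751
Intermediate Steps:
n = 320/107 (n = 3 + 1/(-249 + 142) = 3 + 1/(-107) = 3 - 1/107 = 320/107 ≈ 2.9907)
h(n/65)/((-91297/29219)) = ((320/107)/65)²/((-91297/29219)) = ((320/107)*(1/65))²/((-91297*1/29219)) = (64/1391)²/(-91297/29219) = (4096/1934881)*(-29219/91297) = -119681024/176648830657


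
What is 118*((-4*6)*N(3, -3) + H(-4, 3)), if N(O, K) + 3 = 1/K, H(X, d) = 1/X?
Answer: 18821/2 ≈ 9410.5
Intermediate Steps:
N(O, K) = -3 + 1/K
118*((-4*6)*N(3, -3) + H(-4, 3)) = 118*((-4*6)*(-3 + 1/(-3)) + 1/(-4)) = 118*(-24*(-3 - ⅓) - ¼) = 118*(-24*(-10/3) - ¼) = 118*(80 - ¼) = 118*(319/4) = 18821/2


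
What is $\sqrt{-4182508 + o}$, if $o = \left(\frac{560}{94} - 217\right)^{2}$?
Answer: $\frac{i \sqrt{9140773611}}{47} \approx 2034.2 i$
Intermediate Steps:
$o = \frac{98386561}{2209}$ ($o = \left(560 \cdot \frac{1}{94} - 217\right)^{2} = \left(\frac{280}{47} - 217\right)^{2} = \left(- \frac{9919}{47}\right)^{2} = \frac{98386561}{2209} \approx 44539.0$)
$\sqrt{-4182508 + o} = \sqrt{-4182508 + \frac{98386561}{2209}} = \sqrt{- \frac{9140773611}{2209}} = \frac{i \sqrt{9140773611}}{47}$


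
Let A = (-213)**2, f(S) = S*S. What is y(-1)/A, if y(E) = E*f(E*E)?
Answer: -1/45369 ≈ -2.2041e-5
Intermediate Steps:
f(S) = S**2
A = 45369
y(E) = E**5 (y(E) = E*(E*E)**2 = E*(E**2)**2 = E*E**4 = E**5)
y(-1)/A = (-1)**5/45369 = -1*1/45369 = -1/45369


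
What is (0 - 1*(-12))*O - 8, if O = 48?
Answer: 568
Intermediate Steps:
(0 - 1*(-12))*O - 8 = (0 - 1*(-12))*48 - 8 = (0 + 12)*48 - 8 = 12*48 - 8 = 576 - 8 = 568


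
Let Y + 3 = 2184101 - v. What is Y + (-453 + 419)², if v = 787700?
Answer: 1397554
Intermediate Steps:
Y = 1396398 (Y = -3 + (2184101 - 1*787700) = -3 + (2184101 - 787700) = -3 + 1396401 = 1396398)
Y + (-453 + 419)² = 1396398 + (-453 + 419)² = 1396398 + (-34)² = 1396398 + 1156 = 1397554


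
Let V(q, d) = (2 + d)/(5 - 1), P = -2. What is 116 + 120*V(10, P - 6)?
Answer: -64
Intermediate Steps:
V(q, d) = ½ + d/4 (V(q, d) = (2 + d)/4 = (2 + d)*(¼) = ½ + d/4)
116 + 120*V(10, P - 6) = 116 + 120*(½ + (-2 - 6)/4) = 116 + 120*(½ + (¼)*(-8)) = 116 + 120*(½ - 2) = 116 + 120*(-3/2) = 116 - 180 = -64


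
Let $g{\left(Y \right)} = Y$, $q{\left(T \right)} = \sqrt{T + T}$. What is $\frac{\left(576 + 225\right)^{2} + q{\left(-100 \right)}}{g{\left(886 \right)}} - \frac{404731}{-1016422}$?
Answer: $\frac{163123990822}{225137473} + \frac{5 i \sqrt{2}}{443} \approx 724.55 + 0.015962 i$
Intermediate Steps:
$q{\left(T \right)} = \sqrt{2} \sqrt{T}$ ($q{\left(T \right)} = \sqrt{2 T} = \sqrt{2} \sqrt{T}$)
$\frac{\left(576 + 225\right)^{2} + q{\left(-100 \right)}}{g{\left(886 \right)}} - \frac{404731}{-1016422} = \frac{\left(576 + 225\right)^{2} + \sqrt{2} \sqrt{-100}}{886} - \frac{404731}{-1016422} = \left(801^{2} + \sqrt{2} \cdot 10 i\right) \frac{1}{886} - - \frac{404731}{1016422} = \left(641601 + 10 i \sqrt{2}\right) \frac{1}{886} + \frac{404731}{1016422} = \left(\frac{641601}{886} + \frac{5 i \sqrt{2}}{443}\right) + \frac{404731}{1016422} = \frac{163123990822}{225137473} + \frac{5 i \sqrt{2}}{443}$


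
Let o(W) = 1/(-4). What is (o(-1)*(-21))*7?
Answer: 147/4 ≈ 36.750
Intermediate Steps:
o(W) = -1/4
(o(-1)*(-21))*7 = -1/4*(-21)*7 = (21/4)*7 = 147/4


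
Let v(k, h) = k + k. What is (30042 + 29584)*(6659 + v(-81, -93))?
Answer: 387390122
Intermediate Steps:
v(k, h) = 2*k
(30042 + 29584)*(6659 + v(-81, -93)) = (30042 + 29584)*(6659 + 2*(-81)) = 59626*(6659 - 162) = 59626*6497 = 387390122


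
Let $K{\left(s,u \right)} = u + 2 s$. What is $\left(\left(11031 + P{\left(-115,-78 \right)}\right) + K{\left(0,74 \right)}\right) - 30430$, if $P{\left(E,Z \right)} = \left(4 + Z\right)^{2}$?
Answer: $-13849$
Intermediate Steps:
$\left(\left(11031 + P{\left(-115,-78 \right)}\right) + K{\left(0,74 \right)}\right) - 30430 = \left(\left(11031 + \left(4 - 78\right)^{2}\right) + \left(74 + 2 \cdot 0\right)\right) - 30430 = \left(\left(11031 + \left(-74\right)^{2}\right) + \left(74 + 0\right)\right) - 30430 = \left(\left(11031 + 5476\right) + 74\right) - 30430 = \left(16507 + 74\right) - 30430 = 16581 - 30430 = -13849$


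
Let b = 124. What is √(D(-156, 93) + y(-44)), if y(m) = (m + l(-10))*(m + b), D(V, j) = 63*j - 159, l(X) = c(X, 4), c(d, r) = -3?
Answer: 2*√485 ≈ 44.045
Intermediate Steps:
l(X) = -3
D(V, j) = -159 + 63*j
y(m) = (-3 + m)*(124 + m) (y(m) = (m - 3)*(m + 124) = (-3 + m)*(124 + m))
√(D(-156, 93) + y(-44)) = √((-159 + 63*93) + (-372 + (-44)² + 121*(-44))) = √((-159 + 5859) + (-372 + 1936 - 5324)) = √(5700 - 3760) = √1940 = 2*√485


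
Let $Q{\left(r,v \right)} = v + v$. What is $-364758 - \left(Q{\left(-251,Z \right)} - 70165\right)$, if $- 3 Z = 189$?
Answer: $-294467$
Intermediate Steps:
$Z = -63$ ($Z = \left(- \frac{1}{3}\right) 189 = -63$)
$Q{\left(r,v \right)} = 2 v$
$-364758 - \left(Q{\left(-251,Z \right)} - 70165\right) = -364758 - \left(2 \left(-63\right) - 70165\right) = -364758 - \left(-126 - 70165\right) = -364758 - -70291 = -364758 + 70291 = -294467$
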